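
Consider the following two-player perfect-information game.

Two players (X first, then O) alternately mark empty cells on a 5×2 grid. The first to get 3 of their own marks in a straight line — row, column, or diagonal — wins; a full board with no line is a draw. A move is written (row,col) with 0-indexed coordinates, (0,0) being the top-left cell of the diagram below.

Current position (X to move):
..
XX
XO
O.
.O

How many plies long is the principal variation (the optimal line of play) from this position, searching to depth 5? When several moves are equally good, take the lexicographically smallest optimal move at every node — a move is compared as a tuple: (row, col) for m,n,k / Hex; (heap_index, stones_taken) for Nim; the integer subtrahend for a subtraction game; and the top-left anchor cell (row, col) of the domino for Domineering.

PV length from [../XX/XO/O./.O]: 1 ply

ply 1, X at ../XX/XO/O./.O | (0,0)=+1→X./XX/XO/O./.O*; (0,1)=-1→.X/XX/XO/O./.O; (3,1)=+0→../XX/XO/OX/.O; (4,0)=-1→../XX/XO/O./XO
ply 2: X./XX/XO/O./.O is terminal -1 (O); from ../XX/XO/O./.O depth 5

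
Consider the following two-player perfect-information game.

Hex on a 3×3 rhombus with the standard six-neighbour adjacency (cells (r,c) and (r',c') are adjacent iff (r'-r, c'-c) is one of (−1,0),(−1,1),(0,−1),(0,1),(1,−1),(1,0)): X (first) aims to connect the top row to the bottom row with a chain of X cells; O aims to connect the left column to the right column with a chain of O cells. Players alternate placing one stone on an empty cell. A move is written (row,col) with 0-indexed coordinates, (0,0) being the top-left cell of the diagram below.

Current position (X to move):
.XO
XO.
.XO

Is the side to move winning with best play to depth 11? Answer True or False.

ply 1, X at .XO/XO./.XO | (0,0)=-1→XXO/XO./.XO; (1,2)=-1→.XO/XOX/.XO; (2,0)=+1→.XO/XO./XXO*
ply 2: .XO/XO./XXO is terminal -1 (O); from .XO/XO./.XO depth 11

X winning at [.XO/XO./.XO]: True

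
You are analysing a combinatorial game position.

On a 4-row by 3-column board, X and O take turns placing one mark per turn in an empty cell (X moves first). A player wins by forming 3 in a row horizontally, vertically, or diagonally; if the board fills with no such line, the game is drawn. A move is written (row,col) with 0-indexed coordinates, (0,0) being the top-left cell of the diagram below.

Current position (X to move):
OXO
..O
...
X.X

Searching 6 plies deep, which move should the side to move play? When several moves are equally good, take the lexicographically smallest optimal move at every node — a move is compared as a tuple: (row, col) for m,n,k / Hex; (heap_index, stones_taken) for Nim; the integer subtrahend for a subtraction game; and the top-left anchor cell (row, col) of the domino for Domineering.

X's best at [OXO/..O/.../X.X]: (2,2)

[OXO/..O/.../X.X] X move#1: (1,0):-1/OXO/X.O/.../X.X, (1,1):-1/OXO/.XO/.../X.X, (2,0):-1/OXO/..O/X../X.X, (2,1):-1/OXO/..O/.X./X.X, (2,2):+1/OXO/..O/..X/X.X*, (3,1):+1/OXO/..O/.../XXX
[OXO/..O/..X/X.X] O move#2: (1,0):-1/OXO/O.O/..X/X.X*, (1,1):-1/OXO/.OO/..X/X.X, (2,0):-1/OXO/..O/O.X/X.X, (2,1):-1/OXO/..O/.OX/X.X, (3,1):-1/OXO/..O/..X/XOX
[OXO/O.O/..X/X.X] X move#3: (1,1):-1/OXO/OXO/..X/X.X, (2,0):-1/OXO/O.O/X.X/X.X, (2,1):-1/OXO/O.O/.XX/X.X, (3,1):+1/OXO/O.O/..X/XXX*
[OXO/O.O/..X/XXX] end (terminal -1, O#4); searched OXO/..O/.../X.X to 6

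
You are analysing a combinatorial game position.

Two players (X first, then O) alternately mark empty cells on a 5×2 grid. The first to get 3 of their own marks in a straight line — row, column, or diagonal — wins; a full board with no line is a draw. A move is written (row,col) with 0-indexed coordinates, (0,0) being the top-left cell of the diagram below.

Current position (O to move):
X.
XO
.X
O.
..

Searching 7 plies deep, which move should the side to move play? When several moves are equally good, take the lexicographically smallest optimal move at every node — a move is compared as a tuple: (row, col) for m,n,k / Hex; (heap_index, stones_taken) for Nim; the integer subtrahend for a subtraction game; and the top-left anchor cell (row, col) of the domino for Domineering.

O's best at [X./XO/.X/O./..]: (2,0)

ply 1, O at X./XO/.X/O./.. | (0,1)=-1→XO/XO/.X/O./..; (2,0)=+0→X./XO/OX/O./..*; (3,1)=-1→X./XO/.X/OO/..; (4,0)=-1→X./XO/.X/O./O.; (4,1)=-1→X./XO/.X/O./.O
ply 2, X at X./XO/OX/O./.. | (0,1)=-1→XX/XO/OX/O./..; (3,1)=-1→X./XO/OX/OX/..; (4,0)=+0→X./XO/OX/O./X.*; (4,1)=-1→X./XO/OX/O./.X
ply 3, O at X./XO/OX/O./X. | (0,1)=+0→XO/XO/OX/O./X.*; (3,1)=+0→X./XO/OX/OO/X.; (4,1)=+0→X./XO/OX/O./XO
ply 4, X at XO/XO/OX/O./X. | (3,1)=+0→XO/XO/OX/OX/X.*; (4,1)=+0→XO/XO/OX/O./XX
ply 5, O at XO/XO/OX/OX/X. | (4,1)=+0→XO/XO/OX/OX/XO*
ply 6: XO/XO/OX/OX/XO is terminal +0 (X); from X./XO/.X/O./.. depth 7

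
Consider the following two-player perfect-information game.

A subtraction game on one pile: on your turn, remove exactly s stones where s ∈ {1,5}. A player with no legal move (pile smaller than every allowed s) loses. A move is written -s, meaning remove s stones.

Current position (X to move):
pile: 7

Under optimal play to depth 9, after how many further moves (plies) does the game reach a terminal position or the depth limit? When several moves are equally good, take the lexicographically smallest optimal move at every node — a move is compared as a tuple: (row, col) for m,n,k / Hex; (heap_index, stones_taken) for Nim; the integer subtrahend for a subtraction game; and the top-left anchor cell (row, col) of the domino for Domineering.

ply 1, X at 7 | -1=+1→6*; -5=+1→2
ply 2, O at 6 | -1=-1→5*; -5=-1→1
ply 3, X at 5 | -1=+1→4*; -5=+1→0
ply 4, O at 4 | -1=-1→3*
ply 5, X at 3 | -1=+1→2*
ply 6, O at 2 | -1=-1→1*
ply 7, X at 1 | -1=+1→0*
ply 8: 0 is terminal -1 (O); from 7 depth 9

PV length from [7]: 7 plies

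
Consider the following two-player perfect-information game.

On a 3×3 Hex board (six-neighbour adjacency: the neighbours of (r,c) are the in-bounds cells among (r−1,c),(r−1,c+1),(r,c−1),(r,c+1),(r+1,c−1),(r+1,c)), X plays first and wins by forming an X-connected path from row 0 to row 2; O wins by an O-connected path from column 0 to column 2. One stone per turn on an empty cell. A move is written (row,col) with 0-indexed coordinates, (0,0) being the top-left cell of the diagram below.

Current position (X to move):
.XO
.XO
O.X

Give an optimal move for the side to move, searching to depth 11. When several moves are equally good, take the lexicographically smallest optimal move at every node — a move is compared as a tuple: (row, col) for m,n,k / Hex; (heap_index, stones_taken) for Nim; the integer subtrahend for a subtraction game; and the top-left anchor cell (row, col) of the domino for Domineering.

p1 X@[.XO/.XO/O.X]: (0,0)[XXO/.XO/O.X]-1 (1,0)[.XO/XXO/O.X]-1 (2,1)[.XO/.XO/OXX]+1*
p2 O@[.XO/.XO/OXX] terminal -1; root [.XO/.XO/O.X] d11

X's best at [.XO/.XO/O.X]: (2,1)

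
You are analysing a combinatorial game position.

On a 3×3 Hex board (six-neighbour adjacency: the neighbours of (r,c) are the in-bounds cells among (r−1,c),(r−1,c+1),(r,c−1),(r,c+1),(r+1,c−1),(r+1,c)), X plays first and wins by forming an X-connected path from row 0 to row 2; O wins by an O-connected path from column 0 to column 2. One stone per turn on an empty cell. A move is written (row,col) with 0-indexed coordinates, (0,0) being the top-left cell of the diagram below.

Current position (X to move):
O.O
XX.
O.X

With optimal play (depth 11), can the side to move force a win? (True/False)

[O.O/XX./O.X] X move#1: (0,1):+1/OXO/XX./O.X*, (1,2):-1/O.O/XXX/O.X, (2,1):-1/O.O/XX./OXX
[OXO/XX./O.X] O move#2: (1,2):-1/OXO/XXO/O.X*, (2,1):-1/OXO/XX./OOX
[OXO/XXO/O.X] X move#3: (2,1):+1/OXO/XXO/OXX*
[OXO/XXO/OXX] end (terminal -1, O#4); searched O.O/XX./O.X to 11

X winning at [O.O/XX./O.X]: True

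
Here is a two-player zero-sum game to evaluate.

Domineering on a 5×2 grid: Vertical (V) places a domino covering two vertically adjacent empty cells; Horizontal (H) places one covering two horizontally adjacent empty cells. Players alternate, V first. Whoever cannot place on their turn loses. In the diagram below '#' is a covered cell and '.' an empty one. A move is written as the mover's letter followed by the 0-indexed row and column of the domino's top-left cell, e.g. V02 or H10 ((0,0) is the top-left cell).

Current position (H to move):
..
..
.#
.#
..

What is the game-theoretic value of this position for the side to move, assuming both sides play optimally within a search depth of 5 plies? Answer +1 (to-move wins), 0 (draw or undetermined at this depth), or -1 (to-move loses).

value(../../.#/.#/.., H) = +1

[../../.#/.#/..] H move#1: H00:+1/##/../.#/.#/..*, H10:+1/../##/.#/.#/.., H40:-1/../../.#/.#/##
[##/../.#/.#/..] V move#2: V10:-1/##/#./##/.#/..*, V20:-1/##/../##/##/.., V30:-1/##/../.#/##/#.
[##/#./##/.#/..] H move#3: H40:+1/##/#./##/.#/##*
[##/#./##/.#/##] end (terminal -1, V#4); searched ../../.#/.#/.. to 5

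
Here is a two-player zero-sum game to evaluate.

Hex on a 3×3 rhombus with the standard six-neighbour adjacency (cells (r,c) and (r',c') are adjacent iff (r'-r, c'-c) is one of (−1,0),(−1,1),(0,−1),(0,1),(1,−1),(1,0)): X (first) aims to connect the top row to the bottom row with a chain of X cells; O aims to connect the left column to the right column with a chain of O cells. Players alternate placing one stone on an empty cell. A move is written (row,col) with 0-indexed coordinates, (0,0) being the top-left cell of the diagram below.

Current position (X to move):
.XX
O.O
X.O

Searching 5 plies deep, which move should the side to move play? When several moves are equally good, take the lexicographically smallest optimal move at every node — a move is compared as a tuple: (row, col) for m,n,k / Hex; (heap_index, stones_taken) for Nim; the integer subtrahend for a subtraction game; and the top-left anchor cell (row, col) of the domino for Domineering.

p1 X@[.XX/O.O/X.O]: (0,0)[XXX/O.O/X.O]-1 (1,1)[.XX/OXO/X.O]+1* (2,1)[.XX/O.O/XXO]-1
p2 O@[.XX/OXO/X.O] terminal -1; root [.XX/O.O/X.O] d5

X's best at [.XX/O.O/X.O]: (1,1)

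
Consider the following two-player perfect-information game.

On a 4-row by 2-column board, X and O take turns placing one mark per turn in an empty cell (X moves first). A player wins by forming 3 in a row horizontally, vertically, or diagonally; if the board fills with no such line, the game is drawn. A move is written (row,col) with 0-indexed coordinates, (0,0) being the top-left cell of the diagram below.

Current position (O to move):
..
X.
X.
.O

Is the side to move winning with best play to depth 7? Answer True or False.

[../X./X./.O] O move#1: (0,0):-1/O./X./X./.O*, (0,1):-1/.O/X./X./.O, (1,1):-1/../XO/X./.O, (2,1):-1/../X./XO/.O, (3,0):-1/../X./X./OO
[O./X./X./.O] X move#2: (0,1):+0/OX/X./X./.O, (1,1):+0/O./XX/X./.O, (2,1):+0/O./X./XX/.O, (3,0):+1/O./X./X./XO*
[O./X./X./XO] end (terminal -1, O#3); searched ../X./X./.O to 7

O winning at [../X./X./.O]: False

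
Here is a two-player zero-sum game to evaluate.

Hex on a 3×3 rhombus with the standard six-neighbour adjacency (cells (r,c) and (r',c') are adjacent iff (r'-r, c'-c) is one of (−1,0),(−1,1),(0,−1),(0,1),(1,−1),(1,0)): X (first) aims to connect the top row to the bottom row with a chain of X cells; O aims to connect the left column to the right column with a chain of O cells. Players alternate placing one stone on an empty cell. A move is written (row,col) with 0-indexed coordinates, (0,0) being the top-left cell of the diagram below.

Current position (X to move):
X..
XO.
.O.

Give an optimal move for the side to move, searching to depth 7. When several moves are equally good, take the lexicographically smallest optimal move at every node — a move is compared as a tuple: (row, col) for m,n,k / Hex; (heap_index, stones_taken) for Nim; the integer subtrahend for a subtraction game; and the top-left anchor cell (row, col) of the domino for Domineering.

p1 X@[X../XO./.O.]: (0,1)[XX./XO./.O.]-1 (0,2)[X.X/XO./.O.]-1 (1,2)[X../XOX/.O.]-1 (2,0)[X../XO./XO.]+1* (2,2)[X../XO./.OX]-1
p2 O@[X../XO./XO.] terminal -1; root [X../XO./.O.] d7

X's best at [X../XO./.O.]: (2,0)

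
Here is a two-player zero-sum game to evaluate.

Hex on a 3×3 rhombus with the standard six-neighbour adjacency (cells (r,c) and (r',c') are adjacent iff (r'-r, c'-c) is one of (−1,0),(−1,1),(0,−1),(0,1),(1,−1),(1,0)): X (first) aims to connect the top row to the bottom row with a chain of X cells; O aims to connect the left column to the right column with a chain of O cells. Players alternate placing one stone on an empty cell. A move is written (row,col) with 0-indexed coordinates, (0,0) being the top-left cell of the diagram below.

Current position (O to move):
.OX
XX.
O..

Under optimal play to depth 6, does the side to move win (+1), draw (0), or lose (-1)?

value(.OX/XX./O.., O) = +1

p1 O@[.OX/XX./O..]: (0,0)[OOX/XX./O..]-1 (1,2)[.OX/XXO/O..]-1 (2,1)[.OX/XX./OO.]+1* (2,2)[.OX/XX./O.O]-1
p2 X@[.OX/XX./OO.]: (0,0)[XOX/XX./OO.]-1* (1,2)[.OX/XXX/OO.]-1 (2,2)[.OX/XX./OOX]-1
p3 O@[XOX/XX./OO.]: (1,2)[XOX/XXO/OO.]+1* (2,2)[XOX/XX./OOO]+1
p4 X@[XOX/XXO/OO.] terminal -1; root [.OX/XX./O..] d6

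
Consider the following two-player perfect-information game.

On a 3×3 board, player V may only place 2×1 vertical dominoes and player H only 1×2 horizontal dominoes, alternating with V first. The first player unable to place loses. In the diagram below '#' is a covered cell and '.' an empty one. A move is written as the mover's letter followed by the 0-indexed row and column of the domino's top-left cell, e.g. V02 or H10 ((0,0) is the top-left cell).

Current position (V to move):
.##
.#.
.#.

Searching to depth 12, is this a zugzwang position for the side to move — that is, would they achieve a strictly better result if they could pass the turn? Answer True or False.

zugzwang(.##/.#./.#., V) = False

p1 V@[.##/.#./.#.]: V00[###/##./.#.]+1* V10[.##/##./##.]+1 V12[.##/.##/.##]+1
p2 H@[###/##./.#.] terminal -1; root [.##/.#./.#.] d12
if V skipped the turn, H would face:
~ p1 H@[.##/.#./.#.] terminal -1; root [.##/.#./.#.] d12
compare (V): move=+1 vs pass=+1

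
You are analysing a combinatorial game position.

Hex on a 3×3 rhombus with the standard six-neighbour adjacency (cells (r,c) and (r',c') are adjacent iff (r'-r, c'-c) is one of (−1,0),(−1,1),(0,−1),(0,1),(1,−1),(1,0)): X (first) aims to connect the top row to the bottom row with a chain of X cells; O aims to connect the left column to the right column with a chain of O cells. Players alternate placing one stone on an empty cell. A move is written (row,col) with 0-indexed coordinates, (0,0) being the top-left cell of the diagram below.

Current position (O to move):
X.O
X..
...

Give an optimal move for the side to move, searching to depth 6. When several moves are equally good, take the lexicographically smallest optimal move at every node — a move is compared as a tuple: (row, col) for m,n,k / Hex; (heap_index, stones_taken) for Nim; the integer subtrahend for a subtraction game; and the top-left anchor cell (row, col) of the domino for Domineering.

O's best at [X.O/X../...]: (2,0)

[X.O/X../...] O move#1: (0,1):-1/XOO/X../..., (1,1):-1/X.O/XO./..., (1,2):-1/X.O/X.O/..., (2,0):+1/X.O/X../O..*, (2,1):-1/X.O/X../.O., (2,2):-1/X.O/X../..O
[X.O/X../O..] X move#2: (0,1):-1/XXO/X../O..*, (1,1):-1/X.O/XX./O.., (1,2):-1/X.O/X.X/O.., (2,1):-1/X.O/X../OX., (2,2):-1/X.O/X../O.X
[XXO/X../O..] O move#3: (1,1):+1/XXO/XO./O..*, (1,2):+1/XXO/X.O/O.., (2,1):+1/XXO/X../OO., (2,2):+1/XXO/X../O.O
[XXO/XO./O..] end (terminal -1, X#4); searched X.O/X../... to 6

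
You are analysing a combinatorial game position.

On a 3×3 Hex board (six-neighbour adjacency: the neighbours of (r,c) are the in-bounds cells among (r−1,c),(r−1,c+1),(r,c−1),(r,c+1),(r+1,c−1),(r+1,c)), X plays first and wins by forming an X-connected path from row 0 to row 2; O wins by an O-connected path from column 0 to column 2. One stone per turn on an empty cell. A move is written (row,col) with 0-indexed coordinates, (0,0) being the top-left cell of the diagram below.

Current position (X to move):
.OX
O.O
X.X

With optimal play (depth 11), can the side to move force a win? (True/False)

X winning at [.OX/O.O/X.X]: True

ply 1, X at .OX/O.O/X.X | (0,0)=-1→XOX/O.O/X.X; (1,1)=+1→.OX/OXO/X.X*; (2,1)=-1→.OX/O.O/XXX
ply 2: .OX/OXO/X.X is terminal -1 (O); from .OX/O.O/X.X depth 11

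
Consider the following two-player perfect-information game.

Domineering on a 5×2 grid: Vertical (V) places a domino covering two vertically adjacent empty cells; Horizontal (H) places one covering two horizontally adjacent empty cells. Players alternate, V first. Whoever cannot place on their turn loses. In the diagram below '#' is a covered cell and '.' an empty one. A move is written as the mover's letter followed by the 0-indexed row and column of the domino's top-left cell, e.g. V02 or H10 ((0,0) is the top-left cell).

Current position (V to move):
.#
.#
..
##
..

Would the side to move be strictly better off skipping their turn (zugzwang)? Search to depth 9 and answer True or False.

ply 1, V at .#/.#/../##/.. | V00=-1→##/##/../##/..*; V10=-1→.#/##/#./##/..
ply 2, H at ##/##/../##/.. | H20=+1→##/##/##/##/..*; H40=+1→##/##/../##/##
ply 3: ##/##/##/##/.. is terminal -1 (V); from .#/.#/../##/.. depth 9
suppose V passes — search the same position with H to move:
pass> ply 1, H at .#/.#/../##/.. | H20=+1→.#/.#/##/##/..*; H40=-1→.#/.#/../##/##
pass> ply 2, V at .#/.#/##/##/.. | V00=-1→##/##/##/##/..*
pass> ply 3, H at ##/##/##/##/.. | H40=+1→##/##/##/##/##*
pass> ply 4: ##/##/##/##/## is terminal -1 (V); from .#/.#/../##/.. depth 9
for V: play -1, pass -1

zugzwang(.#/.#/../##/.., V) = False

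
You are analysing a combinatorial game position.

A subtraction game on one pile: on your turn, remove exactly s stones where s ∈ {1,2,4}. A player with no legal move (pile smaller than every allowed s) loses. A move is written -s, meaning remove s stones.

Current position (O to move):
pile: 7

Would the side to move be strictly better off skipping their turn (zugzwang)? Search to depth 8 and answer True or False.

[7] O move#1: -1:+1/6*, -2:-1/5, -4:+1/3
[6] X move#2: -1:-1/5*, -2:-1/4, -4:-1/2
[5] O move#3: -1:-1/4, -2:+1/3*, -4:-1/1
[3] X move#4: -1:-1/2*, -2:-1/1
[2] O move#5: -1:-1/1, -2:+1/0*
[0] end (terminal -1, X#6); searched 7 to 8
pass branch (X moves first from the same position):
  | [7] X move#1: -1:+1/6*, -2:-1/5, -4:+1/3
  | [6] O move#2: -1:-1/5*, -2:-1/4, -4:-1/2
  | [5] X move#3: -1:-1/4, -2:+1/3*, -4:-1/1
  | [3] O move#4: -1:-1/2*, -2:-1/1
  | [2] X move#5: -1:-1/1, -2:+1/0*
  | [0] end (terminal -1, O#6); searched 7 to 8
O moving scores +1; O passing scores -1

zugzwang(7, O) = False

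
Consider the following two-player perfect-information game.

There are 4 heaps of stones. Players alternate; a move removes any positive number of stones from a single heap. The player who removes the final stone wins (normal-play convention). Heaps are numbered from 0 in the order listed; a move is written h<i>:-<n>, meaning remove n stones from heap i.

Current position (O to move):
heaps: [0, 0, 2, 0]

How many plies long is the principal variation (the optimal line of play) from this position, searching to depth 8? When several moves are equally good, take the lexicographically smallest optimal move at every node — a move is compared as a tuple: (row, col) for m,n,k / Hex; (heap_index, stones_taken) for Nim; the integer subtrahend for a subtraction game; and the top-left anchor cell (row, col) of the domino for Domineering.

PV length from [(0,0,2,0)]: 1 ply

ply 1, O at (0,0,2,0) | h2:-1=-1→(0,0,1,0); h2:-2=+1→(0,0,0,0)*
ply 2: (0,0,0,0) is terminal -1 (X); from (0,0,2,0) depth 8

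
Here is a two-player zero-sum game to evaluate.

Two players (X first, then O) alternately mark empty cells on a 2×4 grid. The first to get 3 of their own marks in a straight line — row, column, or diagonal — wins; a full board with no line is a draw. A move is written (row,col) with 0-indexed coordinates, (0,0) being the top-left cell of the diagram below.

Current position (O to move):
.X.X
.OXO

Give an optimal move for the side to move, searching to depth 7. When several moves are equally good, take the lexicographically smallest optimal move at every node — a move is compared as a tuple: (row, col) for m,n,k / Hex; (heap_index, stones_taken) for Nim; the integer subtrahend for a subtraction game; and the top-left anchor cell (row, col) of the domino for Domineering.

O's best at [.X.X/.OXO]: (0,2)

p1 O@[.X.X/.OXO]: (0,0)[OX.X/.OXO]-1 (0,2)[.XOX/.OXO]+0* (1,0)[.X.X/OOXO]-1
p2 X@[.XOX/.OXO]: (0,0)[XXOX/.OXO]+0* (1,0)[.XOX/XOXO]+0
p3 O@[XXOX/.OXO]: (1,0)[XXOX/OOXO]+0*
p4 X@[XXOX/OOXO] terminal +0; root [.X.X/.OXO] d7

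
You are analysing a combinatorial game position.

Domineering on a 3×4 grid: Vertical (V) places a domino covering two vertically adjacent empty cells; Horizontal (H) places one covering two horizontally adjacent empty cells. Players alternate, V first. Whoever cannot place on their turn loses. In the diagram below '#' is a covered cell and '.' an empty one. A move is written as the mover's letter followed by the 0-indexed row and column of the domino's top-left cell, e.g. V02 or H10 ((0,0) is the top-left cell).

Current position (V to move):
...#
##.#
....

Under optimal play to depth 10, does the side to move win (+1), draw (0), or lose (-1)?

value(...#/##.#/...., V) = -1

p1 V@[...#/##.#/....]: V02[..##/####/....]-1* V12[...#/####/..#.]-1
p2 H@[..##/####/....]: H00[####/####/....]+1* H20[..##/####/##..]+1 H21[..##/####/.##.]+1 H22[..##/####/..##]+1
p3 V@[####/####/....] terminal -1; root [...#/##.#/....] d10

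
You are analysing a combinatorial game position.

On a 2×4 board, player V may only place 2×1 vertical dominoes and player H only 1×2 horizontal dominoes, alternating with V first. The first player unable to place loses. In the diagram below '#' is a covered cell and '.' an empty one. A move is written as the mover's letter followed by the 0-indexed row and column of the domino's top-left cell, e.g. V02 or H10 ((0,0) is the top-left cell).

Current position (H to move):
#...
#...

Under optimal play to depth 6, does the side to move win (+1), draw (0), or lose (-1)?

value(#.../#..., H) = +1

[#.../#...] H move#1: H01:+1/###./#...*, H02:+1/#.##/#..., H11:+1/#.../###., H12:+1/#.../#.##
[###./#...] V move#2: V03:-1/####/#..#*
[####/#..#] H move#3: H11:+1/####/####*
[####/####] end (terminal -1, V#4); searched #.../#... to 6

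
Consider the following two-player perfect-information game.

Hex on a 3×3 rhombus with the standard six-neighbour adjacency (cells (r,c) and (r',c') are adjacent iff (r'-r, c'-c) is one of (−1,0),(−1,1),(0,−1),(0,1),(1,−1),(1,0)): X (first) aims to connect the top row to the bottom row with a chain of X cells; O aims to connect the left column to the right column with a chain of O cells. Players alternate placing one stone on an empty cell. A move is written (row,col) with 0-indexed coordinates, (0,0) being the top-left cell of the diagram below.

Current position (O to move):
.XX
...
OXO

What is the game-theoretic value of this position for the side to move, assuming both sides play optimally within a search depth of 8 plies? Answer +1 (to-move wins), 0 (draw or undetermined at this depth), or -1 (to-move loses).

[.XX/.../OXO] O move#1: (0,0):-1/OXX/.../OXO*, (1,0):-1/.XX/O../OXO, (1,1):-1/.XX/.O./OXO, (1,2):-1/.XX/..O/OXO
[OXX/.../OXO] X move#2: (1,0):+1/OXX/X../OXO*, (1,1):+1/OXX/.X./OXO, (1,2):+1/OXX/..X/OXO
[OXX/X../OXO] O move#3: (1,1):-1/OXX/XO./OXO*, (1,2):-1/OXX/X.O/OXO
[OXX/XO./OXO] X move#4: (1,2):+1/OXX/XOX/OXO*
[OXX/XOX/OXO] end (terminal -1, O#5); searched .XX/.../OXO to 8

value(.XX/.../OXO, O) = -1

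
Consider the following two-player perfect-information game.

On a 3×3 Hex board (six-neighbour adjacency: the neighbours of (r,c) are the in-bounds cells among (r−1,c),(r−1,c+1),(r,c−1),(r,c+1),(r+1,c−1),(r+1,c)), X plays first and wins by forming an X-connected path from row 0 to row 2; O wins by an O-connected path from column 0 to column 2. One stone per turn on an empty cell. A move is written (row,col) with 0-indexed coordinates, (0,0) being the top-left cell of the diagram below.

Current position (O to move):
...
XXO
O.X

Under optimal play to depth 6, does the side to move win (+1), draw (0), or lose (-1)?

ply 1, O at .../XXO/O.X | (0,0)=-1→O../XXO/O.X; (0,1)=-1→.O./XXO/O.X; (0,2)=-1→..O/XXO/O.X; (2,1)=+1→.../XXO/OOX*
ply 2: .../XXO/OOX is terminal -1 (X); from .../XXO/O.X depth 6

value(.../XXO/O.X, O) = +1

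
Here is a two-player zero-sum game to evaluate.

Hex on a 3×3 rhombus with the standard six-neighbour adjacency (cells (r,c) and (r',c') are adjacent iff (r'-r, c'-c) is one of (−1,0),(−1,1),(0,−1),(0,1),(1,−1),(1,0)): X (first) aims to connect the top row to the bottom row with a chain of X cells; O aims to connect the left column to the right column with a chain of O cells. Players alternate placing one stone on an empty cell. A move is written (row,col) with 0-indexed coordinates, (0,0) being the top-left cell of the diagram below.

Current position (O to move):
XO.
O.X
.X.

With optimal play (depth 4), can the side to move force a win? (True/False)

p1 O@[XO./O.X/.X.]: (0,2)[XOO/O.X/.X.]+1* (1,1)[XO./OOX/.X.]-1 (2,0)[XO./O.X/OX.]-1 (2,2)[XO./O.X/.XO]-1
p2 X@[XOO/O.X/.X.] terminal -1; root [XO./O.X/.X.] d4

O winning at [XO./O.X/.X.]: True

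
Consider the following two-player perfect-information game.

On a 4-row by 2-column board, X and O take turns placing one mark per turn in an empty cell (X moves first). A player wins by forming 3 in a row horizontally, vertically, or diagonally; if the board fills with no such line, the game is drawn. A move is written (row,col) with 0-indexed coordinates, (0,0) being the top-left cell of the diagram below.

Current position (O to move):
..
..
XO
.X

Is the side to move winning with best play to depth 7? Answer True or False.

O winning at [../../XO/.X]: False

[../../XO/.X] O move#1: (0,0):+0/O./../XO/.X*, (0,1):+0/.O/../XO/.X, (1,0):+0/../O./XO/.X, (1,1):+0/../.O/XO/.X, (3,0):+0/../../XO/OX
[O./../XO/.X] X move#2: (0,1):+0/OX/../XO/.X*, (1,0):+0/O./X./XO/.X, (1,1):+0/O./.X/XO/.X, (3,0):+0/O./../XO/XX
[OX/../XO/.X] O move#3: (1,0):+0/OX/O./XO/.X*, (1,1):+0/OX/.O/XO/.X, (3,0):+0/OX/../XO/OX
[OX/O./XO/.X] X move#4: (1,1):+0/OX/OX/XO/.X*, (3,0):+0/OX/O./XO/XX
[OX/OX/XO/.X] O move#5: (3,0):+0/OX/OX/XO/OX*
[OX/OX/XO/OX] end (terminal +0, X#6); searched ../../XO/.X to 7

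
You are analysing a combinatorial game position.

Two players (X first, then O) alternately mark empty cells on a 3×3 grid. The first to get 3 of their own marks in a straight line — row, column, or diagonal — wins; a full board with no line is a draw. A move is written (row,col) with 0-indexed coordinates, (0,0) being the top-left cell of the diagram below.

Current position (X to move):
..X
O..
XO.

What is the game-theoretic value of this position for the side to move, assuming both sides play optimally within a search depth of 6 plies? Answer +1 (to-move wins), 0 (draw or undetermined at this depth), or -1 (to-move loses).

p1 X@[..X/O../XO.]: (0,0)[X.X/O../XO.]+1* (0,1)[.XX/O../XO.]+1 (1,1)[..X/OX./XO.]+1 (1,2)[..X/O.X/XO.]+1 (2,2)[..X/O../XOX]+1
p2 O@[X.X/O../XO.]: (0,1)[XOX/O../XO.]-1* (1,1)[X.X/OO./XO.]-1 (1,2)[X.X/O.O/XO.]-1 (2,2)[X.X/O../XOO]-1
p3 X@[XOX/O../XO.]: (1,1)[XOX/OX./XO.]+1* (1,2)[XOX/O.X/XO.]-1 (2,2)[XOX/O../XOX]-1
p4 O@[XOX/OX./XO.] terminal -1; root [..X/O../XO.] d6

value(..X/O../XO., X) = +1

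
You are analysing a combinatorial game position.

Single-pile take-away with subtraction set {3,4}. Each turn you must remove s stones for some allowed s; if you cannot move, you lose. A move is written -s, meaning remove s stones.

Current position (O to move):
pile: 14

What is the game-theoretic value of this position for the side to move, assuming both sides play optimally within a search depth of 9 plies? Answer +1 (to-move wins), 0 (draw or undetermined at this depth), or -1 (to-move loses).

value(14, O) = -1

p1 O@[14]: -3[11]-1* -4[10]-1
p2 X@[11]: -3[8]+1* -4[7]+1
p3 O@[8]: -3[5]-1* -4[4]-1
p4 X@[5]: -3[2]+1* -4[1]+1
p5 O@[2] terminal -1; root [14] d9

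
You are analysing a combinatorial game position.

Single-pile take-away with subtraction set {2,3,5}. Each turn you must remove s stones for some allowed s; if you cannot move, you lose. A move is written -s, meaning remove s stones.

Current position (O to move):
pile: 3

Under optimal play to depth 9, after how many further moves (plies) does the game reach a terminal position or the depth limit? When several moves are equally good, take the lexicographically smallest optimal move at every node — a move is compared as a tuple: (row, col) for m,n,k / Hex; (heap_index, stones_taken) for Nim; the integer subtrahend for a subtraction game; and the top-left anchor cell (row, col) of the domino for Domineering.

ply 1, O at 3 | -2=+1→1*; -3=+1→0
ply 2: 1 is terminal -1 (X); from 3 depth 9

PV length from [3]: 1 ply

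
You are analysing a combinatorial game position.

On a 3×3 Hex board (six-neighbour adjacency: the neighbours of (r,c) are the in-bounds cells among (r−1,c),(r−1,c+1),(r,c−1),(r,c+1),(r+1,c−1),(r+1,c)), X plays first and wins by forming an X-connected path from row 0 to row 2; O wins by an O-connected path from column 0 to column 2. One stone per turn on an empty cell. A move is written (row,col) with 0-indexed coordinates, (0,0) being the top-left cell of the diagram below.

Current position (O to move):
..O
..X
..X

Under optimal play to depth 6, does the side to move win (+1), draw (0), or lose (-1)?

value(..O/..X/..X, O) = +1

p1 O@[..O/..X/..X]: (0,0)[O.O/..X/..X]+1* (0,1)[.OO/..X/..X]+1 (1,0)[..O/O.X/..X]+1 (1,1)[..O/.OX/..X]+1 (2,0)[..O/..X/O.X]+1 (2,1)[..O/..X/.OX]-1
p2 X@[O.O/..X/..X]: (0,1)[OXO/..X/..X]-1* (1,0)[O.O/X.X/..X]-1 (1,1)[O.O/.XX/..X]-1 (2,0)[O.O/..X/X.X]-1 (2,1)[O.O/..X/.XX]-1
p3 O@[OXO/..X/..X]: (1,0)[OXO/O.X/..X]-1 (1,1)[OXO/.OX/..X]+1* (2,0)[OXO/..X/O.X]-1 (2,1)[OXO/..X/.OX]-1
p4 X@[OXO/.OX/..X]: (1,0)[OXO/XOX/..X]-1* (2,0)[OXO/.OX/X.X]-1 (2,1)[OXO/.OX/.XX]-1
p5 O@[OXO/XOX/..X]: (2,0)[OXO/XOX/O.X]+1* (2,1)[OXO/XOX/.OX]-1
p6 X@[OXO/XOX/O.X] terminal -1; root [..O/..X/..X] d6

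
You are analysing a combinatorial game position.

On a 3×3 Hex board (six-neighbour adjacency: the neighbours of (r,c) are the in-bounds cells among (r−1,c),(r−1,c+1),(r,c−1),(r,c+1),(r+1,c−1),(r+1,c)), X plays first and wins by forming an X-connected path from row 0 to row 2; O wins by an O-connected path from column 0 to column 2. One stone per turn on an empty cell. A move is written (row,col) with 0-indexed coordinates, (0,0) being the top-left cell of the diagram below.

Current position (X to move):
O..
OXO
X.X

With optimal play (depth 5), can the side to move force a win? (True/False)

p1 X@[O../OXO/X.X]: (0,1)[OX./OXO/X.X]+1* (0,2)[O.X/OXO/X.X]+1 (2,1)[O../OXO/XXX]+1
p2 O@[OX./OXO/X.X] terminal -1; root [O../OXO/X.X] d5

X winning at [O../OXO/X.X]: True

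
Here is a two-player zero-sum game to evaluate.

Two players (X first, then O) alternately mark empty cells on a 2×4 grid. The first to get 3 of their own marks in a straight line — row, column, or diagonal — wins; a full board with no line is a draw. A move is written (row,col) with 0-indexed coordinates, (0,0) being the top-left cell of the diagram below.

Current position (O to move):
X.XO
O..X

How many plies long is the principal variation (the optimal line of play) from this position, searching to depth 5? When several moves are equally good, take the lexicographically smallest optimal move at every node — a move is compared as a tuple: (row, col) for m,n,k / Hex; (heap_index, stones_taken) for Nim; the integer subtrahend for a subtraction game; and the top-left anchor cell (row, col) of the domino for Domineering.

PV length from [X.XO/O..X]: 3 plies

p1 O@[X.XO/O..X]: (0,1)[XOXO/O..X]+0* (1,1)[X.XO/OO.X]-1 (1,2)[X.XO/O.OX]-1
p2 X@[XOXO/O..X]: (1,1)[XOXO/OX.X]+0* (1,2)[XOXO/O.XX]+0
p3 O@[XOXO/OX.X]: (1,2)[XOXO/OXOX]+0*
p4 X@[XOXO/OXOX] terminal +0; root [X.XO/O..X] d5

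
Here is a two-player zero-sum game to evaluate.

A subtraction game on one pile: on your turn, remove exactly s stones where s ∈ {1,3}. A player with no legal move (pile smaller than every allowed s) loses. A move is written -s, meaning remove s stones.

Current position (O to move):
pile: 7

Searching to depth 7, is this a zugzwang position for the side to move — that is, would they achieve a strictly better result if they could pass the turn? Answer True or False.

ply 1, O at 7 | -1=+1→6*; -3=+1→4
ply 2, X at 6 | -1=-1→5*; -3=-1→3
ply 3, O at 5 | -1=+1→4*; -3=+1→2
ply 4, X at 4 | -1=-1→3*; -3=-1→1
ply 5, O at 3 | -1=+1→2*; -3=+1→0
ply 6, X at 2 | -1=-1→1*
ply 7, O at 1 | -1=+1→0*
ply 8: 0 is terminal -1 (X); from 7 depth 7
pass branch (X moves first from the same position):
  | ply 1, X at 7 | -1=+1→6*; -3=+1→4
  | ply 2, O at 6 | -1=-1→5*; -3=-1→3
  | ply 3, X at 5 | -1=+1→4*; -3=+1→2
  | ply 4, O at 4 | -1=-1→3*; -3=-1→1
  | ply 5, X at 3 | -1=+1→2*; -3=+1→0
  | ply 6, O at 2 | -1=-1→1*
  | ply 7, X at 1 | -1=+1→0*
  | ply 8: 0 is terminal -1 (O); from 7 depth 7
O moving scores +1; O passing scores -1

zugzwang(7, O) = False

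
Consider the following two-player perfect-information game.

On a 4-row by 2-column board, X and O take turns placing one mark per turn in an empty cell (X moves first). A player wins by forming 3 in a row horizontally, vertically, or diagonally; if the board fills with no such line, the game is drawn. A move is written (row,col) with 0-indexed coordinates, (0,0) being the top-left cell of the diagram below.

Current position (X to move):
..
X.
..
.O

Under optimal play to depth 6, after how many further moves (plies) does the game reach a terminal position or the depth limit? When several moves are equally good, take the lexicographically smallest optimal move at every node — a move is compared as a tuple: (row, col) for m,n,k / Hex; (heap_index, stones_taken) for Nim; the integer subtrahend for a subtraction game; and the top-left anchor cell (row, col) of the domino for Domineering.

[../X./../.O] X move#1: (0,0):+0/X./X./../.O, (0,1):+0/.X/X./../.O, (1,1):+0/../XX/../.O, (2,0):+1/../X./X./.O*, (2,1):+0/../X./.X/.O, (3,0):+0/../X./../XO
[../X./X./.O] O move#2: (0,0):-1/O./X./X./.O*, (0,1):-1/.O/X./X./.O, (1,1):-1/../XO/X./.O, (2,1):-1/../X./XO/.O, (3,0):-1/../X./X./OO
[O./X./X./.O] X move#3: (0,1):+0/OX/X./X./.O, (1,1):+0/O./XX/X./.O, (2,1):+0/O./X./XX/.O, (3,0):+1/O./X./X./XO*
[O./X./X./XO] end (terminal -1, O#4); searched ../X./../.O to 6

PV length from [../X./../.O]: 3 plies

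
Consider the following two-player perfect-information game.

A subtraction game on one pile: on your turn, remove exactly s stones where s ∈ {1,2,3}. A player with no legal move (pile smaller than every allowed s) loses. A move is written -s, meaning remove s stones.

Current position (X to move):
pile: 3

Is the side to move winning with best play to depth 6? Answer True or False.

X winning at [3]: True

[3] X move#1: -1:-1/2, -2:-1/1, -3:+1/0*
[0] end (terminal -1, O#2); searched 3 to 6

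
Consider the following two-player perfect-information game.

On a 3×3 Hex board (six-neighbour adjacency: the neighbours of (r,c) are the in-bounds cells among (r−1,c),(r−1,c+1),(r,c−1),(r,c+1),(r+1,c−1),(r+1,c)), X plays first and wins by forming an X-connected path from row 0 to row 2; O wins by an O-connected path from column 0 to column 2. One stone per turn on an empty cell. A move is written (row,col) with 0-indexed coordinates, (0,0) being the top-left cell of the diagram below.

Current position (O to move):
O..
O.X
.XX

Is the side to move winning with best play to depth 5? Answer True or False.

p1 O@[O../O.X/.XX]: (0,1)[OO./O.X/.XX]-1 (0,2)[O.O/O.X/.XX]+1* (1,1)[O../OOX/.XX]-1 (2,0)[O../O.X/OXX]-1
p2 X@[O.O/O.X/.XX]: (0,1)[OXO/O.X/.XX]-1* (1,1)[O.O/OXX/.XX]-1 (2,0)[O.O/O.X/XXX]-1
p3 O@[OXO/O.X/.XX]: (1,1)[OXO/OOX/.XX]+1* (2,0)[OXO/O.X/OXX]-1
p4 X@[OXO/OOX/.XX] terminal -1; root [O../O.X/.XX] d5

O winning at [O../O.X/.XX]: True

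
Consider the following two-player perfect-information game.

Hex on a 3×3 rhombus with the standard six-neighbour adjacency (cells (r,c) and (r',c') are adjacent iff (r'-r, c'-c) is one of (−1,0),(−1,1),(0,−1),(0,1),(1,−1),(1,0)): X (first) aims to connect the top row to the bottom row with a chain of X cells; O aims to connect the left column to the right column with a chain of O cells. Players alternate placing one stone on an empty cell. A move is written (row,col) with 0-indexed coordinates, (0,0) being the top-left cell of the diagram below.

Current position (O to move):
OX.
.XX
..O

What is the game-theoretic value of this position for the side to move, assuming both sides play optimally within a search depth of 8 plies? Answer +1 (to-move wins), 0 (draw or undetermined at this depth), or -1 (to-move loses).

value(OX./.XX/..O, O) = -1

p1 O@[OX./.XX/..O]: (0,2)[OXO/.XX/..O]-1* (1,0)[OX./OXX/..O]-1 (2,0)[OX./.XX/O.O]-1 (2,1)[OX./.XX/.OO]-1
p2 X@[OXO/.XX/..O]: (1,0)[OXO/XXX/..O]+1* (2,0)[OXO/.XX/X.O]+1 (2,1)[OXO/.XX/.XO]+1
p3 O@[OXO/XXX/..O]: (2,0)[OXO/XXX/O.O]-1* (2,1)[OXO/XXX/.OO]-1
p4 X@[OXO/XXX/O.O]: (2,1)[OXO/XXX/OXO]+1*
p5 O@[OXO/XXX/OXO] terminal -1; root [OX./.XX/..O] d8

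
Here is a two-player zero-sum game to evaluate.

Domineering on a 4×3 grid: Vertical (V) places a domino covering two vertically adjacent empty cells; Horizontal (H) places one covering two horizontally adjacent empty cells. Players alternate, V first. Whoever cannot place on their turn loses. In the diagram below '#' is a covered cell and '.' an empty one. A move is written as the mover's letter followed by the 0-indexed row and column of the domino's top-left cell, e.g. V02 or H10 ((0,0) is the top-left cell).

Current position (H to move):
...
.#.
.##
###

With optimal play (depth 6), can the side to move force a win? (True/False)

[.../.#./.##/###] H move#1: H00:-1/##./.#./.##/###*, H01:-1/.##/.#./.##/###
[##./.#./.##/###] V move#2: V02:+1/###/.##/.##/###*, V10:+1/##./##./###/###
[###/.##/.##/###] end (terminal -1, H#3); searched .../.#./.##/### to 6

H winning at [.../.#./.##/###]: False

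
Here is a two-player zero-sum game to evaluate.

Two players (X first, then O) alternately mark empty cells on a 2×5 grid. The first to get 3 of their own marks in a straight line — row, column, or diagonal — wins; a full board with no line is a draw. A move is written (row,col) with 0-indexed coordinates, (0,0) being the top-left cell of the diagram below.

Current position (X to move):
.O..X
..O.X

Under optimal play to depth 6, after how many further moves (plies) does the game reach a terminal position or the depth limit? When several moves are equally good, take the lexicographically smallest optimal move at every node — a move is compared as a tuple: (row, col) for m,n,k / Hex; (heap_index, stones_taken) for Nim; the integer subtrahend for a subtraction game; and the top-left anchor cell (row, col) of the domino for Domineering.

PV length from [.O..X/..O.X]: 6 plies

ply 1, X at .O..X/..O.X | (0,0)=-1→XO..X/..O.X; (0,2)=+0→.OX.X/..O.X*; (0,3)=-1→.O.XX/..O.X; (1,0)=-1→.O..X/X.O.X; (1,1)=-1→.O..X/.XO.X; (1,3)=-1→.O..X/..OXX
ply 2, O at .OX.X/..O.X | (0,0)=-1→OOX.X/..O.X; (0,3)=+0→.OXOX/..O.X*; (1,0)=-1→.OX.X/O.O.X; (1,1)=-1→.OX.X/.OO.X; (1,3)=-1→.OX.X/..OOX
ply 3, X at .OXOX/..O.X | (0,0)=-1→XOXOX/..O.X; (1,0)=+0→.OXOX/X.O.X*; (1,1)=+0→.OXOX/.XO.X; (1,3)=+0→.OXOX/..OXX
ply 4, O at .OXOX/X.O.X | (0,0)=+0→OOXOX/X.O.X*; (1,1)=+0→.OXOX/XOO.X; (1,3)=+0→.OXOX/X.OOX
ply 5, X at OOXOX/X.O.X | (1,1)=+0→OOXOX/XXO.X*; (1,3)=+0→OOXOX/X.OXX
ply 6, O at OOXOX/XXO.X | (1,3)=+0→OOXOX/XXOOX*
ply 7: OOXOX/XXOOX is terminal +0 (X); from .O..X/..O.X depth 6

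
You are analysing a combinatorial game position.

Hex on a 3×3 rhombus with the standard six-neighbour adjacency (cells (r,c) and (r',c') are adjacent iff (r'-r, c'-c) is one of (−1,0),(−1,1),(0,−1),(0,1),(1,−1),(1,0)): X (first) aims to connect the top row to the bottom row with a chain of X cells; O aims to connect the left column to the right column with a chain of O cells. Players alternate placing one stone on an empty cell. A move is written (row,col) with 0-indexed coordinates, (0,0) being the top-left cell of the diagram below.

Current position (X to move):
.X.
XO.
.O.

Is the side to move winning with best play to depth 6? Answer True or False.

[.X./XO./.O.] X move#1: (0,0):-1/XX./XO./.O., (0,2):-1/.XX/XO./.O., (1,2):-1/.X./XOX/.O., (2,0):+1/.X./XO./XO.*, (2,2):-1/.X./XO./.OX
[.X./XO./XO.] end (terminal -1, O#2); searched .X./XO./.O. to 6

X winning at [.X./XO./.O.]: True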